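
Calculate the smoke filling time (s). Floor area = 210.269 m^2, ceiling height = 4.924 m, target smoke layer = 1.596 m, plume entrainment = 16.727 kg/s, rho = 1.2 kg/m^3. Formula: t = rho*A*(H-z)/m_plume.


H - z = 3.328 m
t = 1.2 * 210.269 * 3.328 / 16.727 = 50.202 s

50.202 s


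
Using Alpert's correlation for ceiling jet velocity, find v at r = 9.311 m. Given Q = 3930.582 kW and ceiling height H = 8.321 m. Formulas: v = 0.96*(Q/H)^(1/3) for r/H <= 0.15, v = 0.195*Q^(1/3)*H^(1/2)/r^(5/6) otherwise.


r/H = 9.311 / 8.321 = 1.1190
r/H > 0.15, so v = 0.195*Q^(1/3)*H^(1/2)/r^(5/6)
Q^(1/3) = 15.782
H^(1/2) = 2.8846
r^(5/6) = 6.4194
v = 0.195 * 15.782 * 2.8846 / 6.4194 = 1.3829 m/s

1.3829 m/s


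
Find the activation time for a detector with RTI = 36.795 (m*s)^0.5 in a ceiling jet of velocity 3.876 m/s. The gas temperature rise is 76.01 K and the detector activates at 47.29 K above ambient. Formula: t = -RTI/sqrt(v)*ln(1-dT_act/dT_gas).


dT_act/dT_gas = 0.62215
ln(1 - 0.62215) = -0.97327
t = -36.795 / sqrt(3.876) * -0.97327 = 18.190 s

18.190 s


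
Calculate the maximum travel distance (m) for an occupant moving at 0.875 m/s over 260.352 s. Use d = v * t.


d = 0.875 * 260.352 = 227.808 m

227.808 m


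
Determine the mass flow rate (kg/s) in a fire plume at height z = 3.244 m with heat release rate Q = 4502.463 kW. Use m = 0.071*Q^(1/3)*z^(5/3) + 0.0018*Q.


Q^(1/3) = 16.513
z^(5/3) = 7.1089
First term = 0.071 * 16.513 * 7.1089 = 8.3344
Second term = 0.0018 * 4502.463 = 8.1044
m = 16.439 kg/s

16.439 kg/s


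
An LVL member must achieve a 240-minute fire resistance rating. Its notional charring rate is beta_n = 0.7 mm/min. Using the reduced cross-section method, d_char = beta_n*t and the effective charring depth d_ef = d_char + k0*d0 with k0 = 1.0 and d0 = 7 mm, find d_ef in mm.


d_char = 0.7 * 240 = 168 mm
d_ef = 168 + 1.0*7 = 175 mm

175 mm


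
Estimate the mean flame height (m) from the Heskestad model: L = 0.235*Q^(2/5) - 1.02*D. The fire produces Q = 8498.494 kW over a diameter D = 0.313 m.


Q^(2/5) = 37.302
0.235 * Q^(2/5) = 8.7661
1.02 * D = 0.31926
L = 8.4468 m

8.4468 m


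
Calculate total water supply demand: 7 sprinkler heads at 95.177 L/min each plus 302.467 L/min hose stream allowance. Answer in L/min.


Sprinkler demand = 7 * 95.177 = 666.239 L/min
Total = 666.239 + 302.467 = 968.706 L/min

968.706 L/min


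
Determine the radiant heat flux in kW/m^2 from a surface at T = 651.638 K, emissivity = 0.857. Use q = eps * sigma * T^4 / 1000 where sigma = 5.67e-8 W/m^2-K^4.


T^4 = 1.8031e+11
q = 0.857 * 5.67e-8 * 1.8031e+11 / 1000 = 8.7617 kW/m^2

8.7617 kW/m^2


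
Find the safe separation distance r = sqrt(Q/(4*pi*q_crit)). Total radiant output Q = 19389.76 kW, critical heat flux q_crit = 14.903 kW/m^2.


4*pi*q_crit = 187.28
Q/(4*pi*q_crit) = 103.54
r = sqrt(103.54) = 10.175 m

10.175 m


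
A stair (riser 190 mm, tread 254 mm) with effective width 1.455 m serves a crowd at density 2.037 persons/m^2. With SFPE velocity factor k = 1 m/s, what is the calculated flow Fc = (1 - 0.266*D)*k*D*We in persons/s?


1 - 0.266*D = 1 - 0.266*2.037 = 0.45816
Fs = 0.45816 * 1 * 2.037 = 0.93327 persons/(s*m)
Fc = 0.93327 * 1.455 = 1.3579 persons/s

1.3579 persons/s


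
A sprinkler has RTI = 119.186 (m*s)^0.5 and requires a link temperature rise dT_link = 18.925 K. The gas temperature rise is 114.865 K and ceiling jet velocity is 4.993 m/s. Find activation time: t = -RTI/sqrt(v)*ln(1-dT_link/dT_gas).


dT_link/dT_gas = 0.16476
ln(1 - 0.16476) = -0.18003
t = -119.186 / sqrt(4.993) * -0.18003 = 9.6029 s

9.6029 s


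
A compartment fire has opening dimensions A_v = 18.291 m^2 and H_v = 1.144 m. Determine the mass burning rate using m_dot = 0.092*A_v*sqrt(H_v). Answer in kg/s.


sqrt(H_v) = 1.0696
m_dot = 0.092 * 18.291 * 1.0696 = 1.7999 kg/s

1.7999 kg/s


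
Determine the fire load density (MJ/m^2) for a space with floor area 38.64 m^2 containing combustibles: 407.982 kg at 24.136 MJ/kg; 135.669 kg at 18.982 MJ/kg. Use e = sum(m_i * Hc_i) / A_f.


Total energy = 407.982*24.136 + 135.669*18.982
= 9847.054 + 2575.269
= 12422.32 MJ
e = 12422.32 / 38.64 = 321.49 MJ/m^2

321.49 MJ/m^2


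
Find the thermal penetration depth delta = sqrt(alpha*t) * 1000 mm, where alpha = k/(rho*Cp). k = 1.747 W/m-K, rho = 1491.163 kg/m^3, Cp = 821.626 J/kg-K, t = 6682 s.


alpha = 1.747 / (1491.163 * 821.626) = 1.4259e-06 m^2/s
alpha * t = 0.0095280
delta = sqrt(0.0095280) * 1000 = 97.611 mm

97.611 mm


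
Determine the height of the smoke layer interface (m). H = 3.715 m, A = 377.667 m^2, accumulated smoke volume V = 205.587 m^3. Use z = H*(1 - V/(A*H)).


V/(A*H) = 0.14653
1 - 0.14653 = 0.85347
z = 3.715 * 0.85347 = 3.1706 m

3.1706 m


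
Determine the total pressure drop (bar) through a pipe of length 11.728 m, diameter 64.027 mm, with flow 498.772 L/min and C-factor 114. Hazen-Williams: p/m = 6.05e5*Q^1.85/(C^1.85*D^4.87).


Q^1.85 = 97976
C^1.85 = 6386.7
D^4.87 = 6.2660e+08
p/m = 0.014812 bar/m
p_total = 0.014812 * 11.728 = 0.17371 bar

0.17371 bar


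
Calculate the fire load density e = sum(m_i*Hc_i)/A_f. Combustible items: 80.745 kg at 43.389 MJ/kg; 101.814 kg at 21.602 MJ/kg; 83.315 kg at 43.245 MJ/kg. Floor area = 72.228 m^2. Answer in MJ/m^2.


Total energy = 80.745*43.389 + 101.814*21.602 + 83.315*43.245
= 3503.445 + 2199.386 + 3602.957
= 9305.788 MJ
e = 9305.788 / 72.228 = 128.84 MJ/m^2

128.84 MJ/m^2


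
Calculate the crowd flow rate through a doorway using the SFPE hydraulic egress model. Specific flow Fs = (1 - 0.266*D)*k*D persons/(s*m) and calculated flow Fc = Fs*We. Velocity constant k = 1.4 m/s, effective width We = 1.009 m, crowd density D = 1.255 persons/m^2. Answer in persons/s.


1 - 0.266*D = 1 - 0.266*1.255 = 0.66617
Fs = 0.66617 * 1.4 * 1.255 = 1.1705 persons/(s*m)
Fc = 1.1705 * 1.009 = 1.1810 persons/s

1.1810 persons/s


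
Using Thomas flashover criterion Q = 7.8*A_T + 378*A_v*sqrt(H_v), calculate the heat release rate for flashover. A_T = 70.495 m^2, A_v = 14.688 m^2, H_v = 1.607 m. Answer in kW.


7.8*A_T = 549.861
sqrt(H_v) = 1.2677
378*A_v*sqrt(H_v) = 7038.2
Q = 549.861 + 7038.2 = 7588.1 kW

7588.1 kW


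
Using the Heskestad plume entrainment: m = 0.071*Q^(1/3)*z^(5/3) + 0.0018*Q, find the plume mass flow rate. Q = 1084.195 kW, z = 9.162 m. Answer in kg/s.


Q^(1/3) = 10.273
z^(5/3) = 40.116
First term = 0.071 * 10.273 * 40.116 = 29.260
Second term = 0.0018 * 1084.195 = 1.9516
m = 31.212 kg/s

31.212 kg/s


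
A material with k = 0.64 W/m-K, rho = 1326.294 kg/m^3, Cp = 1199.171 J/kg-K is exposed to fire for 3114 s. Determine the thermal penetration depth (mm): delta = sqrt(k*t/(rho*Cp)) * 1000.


alpha = 0.64 / (1326.294 * 1199.171) = 4.0240e-07 m^2/s
alpha * t = 0.0012531
delta = sqrt(0.0012531) * 1000 = 35.399 mm

35.399 mm


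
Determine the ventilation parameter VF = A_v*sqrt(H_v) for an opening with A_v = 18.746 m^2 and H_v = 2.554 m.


sqrt(H_v) = 1.5981
VF = 18.746 * 1.5981 = 29.958 m^(5/2)

29.958 m^(5/2)


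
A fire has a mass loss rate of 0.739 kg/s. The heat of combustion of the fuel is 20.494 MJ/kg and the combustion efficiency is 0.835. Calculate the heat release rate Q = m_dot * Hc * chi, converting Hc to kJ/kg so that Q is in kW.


Hc = 20.494 MJ/kg = 20.494 * 1000 kJ/kg = 20494 kJ/kg
Q = 0.739 kg/s * 20494 kJ/kg * 0.835 = 12646 kW

12646 kW


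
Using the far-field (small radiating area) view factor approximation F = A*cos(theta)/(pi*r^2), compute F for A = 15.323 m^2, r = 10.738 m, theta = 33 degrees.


cos(33 deg) = 0.83867
pi*r^2 = 362.24
F = 15.323 * 0.83867 / 362.24 = 0.035476

0.035476


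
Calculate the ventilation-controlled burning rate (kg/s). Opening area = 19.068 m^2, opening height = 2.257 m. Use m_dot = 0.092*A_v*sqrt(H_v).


sqrt(H_v) = 1.5023
m_dot = 0.092 * 19.068 * 1.5023 = 2.6355 kg/s

2.6355 kg/s


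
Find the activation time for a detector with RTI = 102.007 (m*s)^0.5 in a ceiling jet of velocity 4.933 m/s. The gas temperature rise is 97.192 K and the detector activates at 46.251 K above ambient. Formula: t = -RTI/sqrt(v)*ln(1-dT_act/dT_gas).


dT_act/dT_gas = 0.47587
ln(1 - 0.47587) = -0.64602
t = -102.007 / sqrt(4.933) * -0.64602 = 29.670 s

29.670 s


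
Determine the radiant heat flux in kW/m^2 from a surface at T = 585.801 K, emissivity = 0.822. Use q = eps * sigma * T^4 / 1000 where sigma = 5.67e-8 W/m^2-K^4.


T^4 = 1.1776e+11
q = 0.822 * 5.67e-8 * 1.1776e+11 / 1000 = 5.4885 kW/m^2

5.4885 kW/m^2


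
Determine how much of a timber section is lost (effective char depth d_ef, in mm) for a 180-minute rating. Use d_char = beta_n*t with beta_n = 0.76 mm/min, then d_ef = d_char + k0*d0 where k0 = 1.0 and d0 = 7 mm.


d_char = 0.76 * 180 = 136.8 mm
d_ef = 136.8 + 1.0*7 = 143.8 mm

143.8 mm


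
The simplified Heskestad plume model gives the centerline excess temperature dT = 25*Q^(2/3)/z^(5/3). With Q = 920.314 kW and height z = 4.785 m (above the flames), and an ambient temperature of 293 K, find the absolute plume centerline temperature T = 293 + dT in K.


Q^(2/3) = 94.614
z^(5/3) = 13.587
dT = 25 * 94.614 / 13.587 = 174.08 K
T = 293 + 174.08 = 467.08 K

467.08 K


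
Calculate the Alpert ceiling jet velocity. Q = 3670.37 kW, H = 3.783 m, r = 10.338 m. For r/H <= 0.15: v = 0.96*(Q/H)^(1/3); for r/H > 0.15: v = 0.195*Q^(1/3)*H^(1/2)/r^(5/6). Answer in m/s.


r/H = 10.338 / 3.783 = 2.7328
r/H > 0.15, so v = 0.195*Q^(1/3)*H^(1/2)/r^(5/6)
Q^(1/3) = 15.425
H^(1/2) = 1.9450
r^(5/6) = 7.0043
v = 0.195 * 15.425 * 1.9450 / 7.0043 = 0.83527 m/s

0.83527 m/s


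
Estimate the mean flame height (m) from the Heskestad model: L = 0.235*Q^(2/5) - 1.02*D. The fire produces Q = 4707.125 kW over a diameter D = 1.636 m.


Q^(2/5) = 29.451
0.235 * Q^(2/5) = 6.9210
1.02 * D = 1.6687
L = 5.2523 m

5.2523 m


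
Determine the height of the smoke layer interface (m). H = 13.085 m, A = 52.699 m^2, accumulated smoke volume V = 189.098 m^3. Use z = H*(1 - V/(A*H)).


V/(A*H) = 0.27423
1 - 0.27423 = 0.72577
z = 13.085 * 0.72577 = 9.4967 m

9.4967 m


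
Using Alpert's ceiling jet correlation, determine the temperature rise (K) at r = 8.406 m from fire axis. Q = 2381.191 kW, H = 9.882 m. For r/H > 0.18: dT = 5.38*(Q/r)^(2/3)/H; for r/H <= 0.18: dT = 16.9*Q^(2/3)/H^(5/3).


r/H = 8.406 / 9.882 = 0.85064
r/H > 0.18, so dT = 5.38*(Q/r)^(2/3)/H
Q/r = 283.27
(Q/r)^(2/3) = 43.132
dT = 5.38 * 43.132 / 9.882 = 23.482 K

23.482 K


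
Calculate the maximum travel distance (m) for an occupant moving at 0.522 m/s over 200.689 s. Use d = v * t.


d = 0.522 * 200.689 = 104.76 m

104.76 m


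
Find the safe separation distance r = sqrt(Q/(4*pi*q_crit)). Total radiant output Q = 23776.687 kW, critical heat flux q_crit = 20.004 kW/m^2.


4*pi*q_crit = 251.38
Q/(4*pi*q_crit) = 94.586
r = sqrt(94.586) = 9.7255 m

9.7255 m


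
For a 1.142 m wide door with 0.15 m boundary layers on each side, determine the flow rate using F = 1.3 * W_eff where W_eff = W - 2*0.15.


W_eff = 1.142 - 0.30 = 0.842 m
F = 1.3 * 0.842 = 1.0946 persons/s

1.0946 persons/s


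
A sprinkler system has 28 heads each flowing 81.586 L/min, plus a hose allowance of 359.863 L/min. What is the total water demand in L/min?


Sprinkler demand = 28 * 81.586 = 2284.408 L/min
Total = 2284.408 + 359.863 = 2644.271 L/min

2644.271 L/min


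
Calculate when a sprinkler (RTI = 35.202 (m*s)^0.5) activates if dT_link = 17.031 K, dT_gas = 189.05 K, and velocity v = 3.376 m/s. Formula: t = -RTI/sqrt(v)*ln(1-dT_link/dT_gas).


dT_link/dT_gas = 0.090087
ln(1 - 0.090087) = -0.094407
t = -35.202 / sqrt(3.376) * -0.094407 = 1.8087 s

1.8087 s


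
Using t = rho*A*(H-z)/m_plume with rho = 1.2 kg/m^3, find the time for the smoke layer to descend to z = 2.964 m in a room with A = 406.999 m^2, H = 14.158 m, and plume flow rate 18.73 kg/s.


H - z = 11.194 m
t = 1.2 * 406.999 * 11.194 / 18.73 = 291.89 s

291.89 s


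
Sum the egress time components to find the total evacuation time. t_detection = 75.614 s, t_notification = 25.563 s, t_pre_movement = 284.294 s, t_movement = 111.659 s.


Total = 75.614 + 25.563 + 284.294 + 111.659 = 497.13 s

497.13 s


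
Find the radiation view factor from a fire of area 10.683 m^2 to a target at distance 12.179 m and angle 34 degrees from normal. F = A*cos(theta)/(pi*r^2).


cos(34 deg) = 0.82904
pi*r^2 = 465.99
F = 10.683 * 0.82904 / 465.99 = 0.019006

0.019006


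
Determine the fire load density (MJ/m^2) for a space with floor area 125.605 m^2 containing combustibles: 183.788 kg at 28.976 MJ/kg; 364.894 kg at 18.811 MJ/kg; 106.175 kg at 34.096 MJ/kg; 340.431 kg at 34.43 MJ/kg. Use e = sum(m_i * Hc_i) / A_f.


Total energy = 183.788*28.976 + 364.894*18.811 + 106.175*34.096 + 340.431*34.43
= 5325.441 + 6864.021 + 3620.143 + 11721.04
= 27530.64 MJ
e = 27530.64 / 125.605 = 219.18 MJ/m^2

219.18 MJ/m^2


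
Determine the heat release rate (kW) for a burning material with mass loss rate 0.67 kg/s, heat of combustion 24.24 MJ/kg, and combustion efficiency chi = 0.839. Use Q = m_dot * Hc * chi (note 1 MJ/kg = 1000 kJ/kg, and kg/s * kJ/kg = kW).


Hc = 24.24 MJ/kg = 24.24 * 1000 kJ/kg = 24240 kJ/kg
Q = 0.67 kg/s * 24240 kJ/kg * 0.839 = 13626 kW

13626 kW


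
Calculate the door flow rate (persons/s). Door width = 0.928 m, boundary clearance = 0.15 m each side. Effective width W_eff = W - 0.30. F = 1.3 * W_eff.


W_eff = 0.928 - 0.30 = 0.628 m
F = 1.3 * 0.628 = 0.81640 persons/s

0.81640 persons/s


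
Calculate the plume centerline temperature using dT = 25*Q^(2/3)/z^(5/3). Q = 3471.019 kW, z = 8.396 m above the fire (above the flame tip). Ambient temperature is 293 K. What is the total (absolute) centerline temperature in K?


Q^(2/3) = 229.25
z^(5/3) = 34.683
dT = 25 * 229.25 / 34.683 = 165.24 K
T = 293 + 165.24 = 458.24 K

458.24 K


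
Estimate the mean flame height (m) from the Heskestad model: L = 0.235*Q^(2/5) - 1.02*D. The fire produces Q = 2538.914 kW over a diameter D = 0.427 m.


Q^(2/5) = 23.007
0.235 * Q^(2/5) = 5.4066
1.02 * D = 0.43554
L = 4.9711 m

4.9711 m


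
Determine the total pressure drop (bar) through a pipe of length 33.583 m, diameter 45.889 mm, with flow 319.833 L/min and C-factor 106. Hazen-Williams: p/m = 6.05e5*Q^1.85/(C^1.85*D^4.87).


Q^1.85 = 43063
C^1.85 = 5582.3
D^4.87 = 1.2374e+08
p/m = 0.037716 bar/m
p_total = 0.037716 * 33.583 = 1.2666 bar

1.2666 bar


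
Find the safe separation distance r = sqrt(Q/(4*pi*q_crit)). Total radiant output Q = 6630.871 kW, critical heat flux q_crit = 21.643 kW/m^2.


4*pi*q_crit = 271.97
Q/(4*pi*q_crit) = 24.381
r = sqrt(24.381) = 4.9377 m

4.9377 m


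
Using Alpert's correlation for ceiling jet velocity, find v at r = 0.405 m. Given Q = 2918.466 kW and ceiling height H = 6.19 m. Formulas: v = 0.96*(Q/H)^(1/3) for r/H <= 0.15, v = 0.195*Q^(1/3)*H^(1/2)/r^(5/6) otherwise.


r/H = 0.405 / 6.19 = 0.065428
r/H <= 0.15, so v = 0.96*(Q/H)^(1/3)
Q/H = 471.48
(Q/H)^(1/3) = 7.7831
v = 0.96 * 7.7831 = 7.4718 m/s

7.4718 m/s


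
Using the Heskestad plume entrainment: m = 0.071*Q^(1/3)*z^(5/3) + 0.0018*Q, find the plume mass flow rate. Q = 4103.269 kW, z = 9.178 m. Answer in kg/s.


Q^(1/3) = 16.009
z^(5/3) = 40.233
First term = 0.071 * 16.009 * 40.233 = 45.731
Second term = 0.0018 * 4103.269 = 7.3859
m = 53.117 kg/s

53.117 kg/s


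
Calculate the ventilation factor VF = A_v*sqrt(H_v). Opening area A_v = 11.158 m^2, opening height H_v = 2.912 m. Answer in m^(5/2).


sqrt(H_v) = 1.7065
VF = 11.158 * 1.7065 = 19.041 m^(5/2)

19.041 m^(5/2)


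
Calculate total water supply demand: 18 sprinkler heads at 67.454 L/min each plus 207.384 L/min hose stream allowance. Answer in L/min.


Sprinkler demand = 18 * 67.454 = 1214.172 L/min
Total = 1214.172 + 207.384 = 1421.556 L/min

1421.556 L/min


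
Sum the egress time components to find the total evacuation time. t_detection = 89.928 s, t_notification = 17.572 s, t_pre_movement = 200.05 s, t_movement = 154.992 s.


Total = 89.928 + 17.572 + 200.05 + 154.992 = 462.542 s

462.542 s


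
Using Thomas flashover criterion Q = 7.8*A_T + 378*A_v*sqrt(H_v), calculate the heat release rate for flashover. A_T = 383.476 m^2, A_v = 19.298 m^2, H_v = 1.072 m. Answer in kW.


7.8*A_T = 2991.1
sqrt(H_v) = 1.0354
378*A_v*sqrt(H_v) = 7552.7
Q = 2991.1 + 7552.7 = 10544 kW

10544 kW


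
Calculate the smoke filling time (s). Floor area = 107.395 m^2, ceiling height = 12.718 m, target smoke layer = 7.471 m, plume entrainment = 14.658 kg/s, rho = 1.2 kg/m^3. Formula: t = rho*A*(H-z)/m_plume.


H - z = 5.247 m
t = 1.2 * 107.395 * 5.247 / 14.658 = 46.132 s

46.132 s


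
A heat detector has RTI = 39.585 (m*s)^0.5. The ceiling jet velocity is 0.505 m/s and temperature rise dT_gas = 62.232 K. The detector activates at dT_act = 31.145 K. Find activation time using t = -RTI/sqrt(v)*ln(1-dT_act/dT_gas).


dT_act/dT_gas = 0.50047
ln(1 - 0.50047) = -0.69408
t = -39.585 / sqrt(0.505) * -0.69408 = 38.663 s

38.663 s


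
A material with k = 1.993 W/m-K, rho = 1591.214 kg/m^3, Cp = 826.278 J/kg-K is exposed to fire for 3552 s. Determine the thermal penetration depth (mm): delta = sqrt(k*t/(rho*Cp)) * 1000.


alpha = 1.993 / (1591.214 * 826.278) = 1.5158e-06 m^2/s
alpha * t = 0.0053843
delta = sqrt(0.0053843) * 1000 = 73.377 mm

73.377 mm


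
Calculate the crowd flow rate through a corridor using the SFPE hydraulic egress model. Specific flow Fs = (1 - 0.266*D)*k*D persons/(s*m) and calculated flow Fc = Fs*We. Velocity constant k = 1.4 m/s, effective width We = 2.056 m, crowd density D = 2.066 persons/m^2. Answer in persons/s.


1 - 0.266*D = 1 - 0.266*2.066 = 0.45044
Fs = 0.45044 * 1.4 * 2.066 = 1.3029 persons/(s*m)
Fc = 1.3029 * 2.056 = 2.6787 persons/s

2.6787 persons/s


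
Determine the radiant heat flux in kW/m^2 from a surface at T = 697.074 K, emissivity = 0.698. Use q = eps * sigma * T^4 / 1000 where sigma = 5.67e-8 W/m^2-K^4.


T^4 = 2.3611e+11
q = 0.698 * 5.67e-8 * 2.3611e+11 / 1000 = 9.3445 kW/m^2

9.3445 kW/m^2


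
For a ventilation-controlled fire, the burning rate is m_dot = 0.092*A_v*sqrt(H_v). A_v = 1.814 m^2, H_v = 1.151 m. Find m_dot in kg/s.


sqrt(H_v) = 1.0728
m_dot = 0.092 * 1.814 * 1.0728 = 0.17905 kg/s

0.17905 kg/s


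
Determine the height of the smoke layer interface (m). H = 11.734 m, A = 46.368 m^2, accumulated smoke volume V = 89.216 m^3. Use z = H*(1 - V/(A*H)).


V/(A*H) = 0.16398
1 - 0.16398 = 0.83602
z = 11.734 * 0.83602 = 9.8099 m

9.8099 m


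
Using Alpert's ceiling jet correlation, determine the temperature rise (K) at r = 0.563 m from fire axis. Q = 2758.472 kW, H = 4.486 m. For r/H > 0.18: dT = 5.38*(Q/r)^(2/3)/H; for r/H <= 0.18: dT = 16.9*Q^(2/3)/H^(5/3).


r/H = 0.563 / 4.486 = 0.12550
r/H <= 0.18, so dT = 16.9*Q^(2/3)/H^(5/3)
Q^(2/3) = 196.69
H^(5/3) = 12.202
dT = 16.9 * 196.69 / 12.202 = 272.42 K

272.42 K


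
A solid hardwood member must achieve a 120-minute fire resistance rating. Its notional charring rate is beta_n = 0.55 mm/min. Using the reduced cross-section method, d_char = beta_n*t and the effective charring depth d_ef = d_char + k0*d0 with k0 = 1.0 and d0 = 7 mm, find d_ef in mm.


d_char = 0.55 * 120 = 66 mm
d_ef = 66 + 1.0*7 = 73 mm

73 mm


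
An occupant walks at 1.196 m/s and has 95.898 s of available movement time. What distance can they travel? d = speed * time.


d = 1.196 * 95.898 = 114.69 m

114.69 m


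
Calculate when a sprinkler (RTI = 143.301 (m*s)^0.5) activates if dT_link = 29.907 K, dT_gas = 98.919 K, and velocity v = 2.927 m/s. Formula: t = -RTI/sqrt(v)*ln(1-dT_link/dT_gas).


dT_link/dT_gas = 0.30234
ln(1 - 0.30234) = -0.36002
t = -143.301 / sqrt(2.927) * -0.36002 = 30.155 s

30.155 s


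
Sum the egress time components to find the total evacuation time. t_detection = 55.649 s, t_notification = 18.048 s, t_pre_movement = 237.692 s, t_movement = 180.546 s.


Total = 55.649 + 18.048 + 237.692 + 180.546 = 491.935 s

491.935 s


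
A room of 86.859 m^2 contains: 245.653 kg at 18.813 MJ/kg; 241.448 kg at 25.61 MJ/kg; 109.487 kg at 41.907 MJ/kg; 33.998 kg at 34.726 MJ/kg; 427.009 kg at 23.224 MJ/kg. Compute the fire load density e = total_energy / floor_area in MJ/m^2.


Total energy = 245.653*18.813 + 241.448*25.61 + 109.487*41.907 + 33.998*34.726 + 427.009*23.224
= 4621.470 + 6183.483 + 4588.272 + 1180.615 + 9916.857
= 26490.70 MJ
e = 26490.70 / 86.859 = 304.99 MJ/m^2

304.99 MJ/m^2


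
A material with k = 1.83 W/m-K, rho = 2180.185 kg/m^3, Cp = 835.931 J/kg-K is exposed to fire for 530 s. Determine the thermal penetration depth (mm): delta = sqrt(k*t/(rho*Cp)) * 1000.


alpha = 1.83 / (2180.185 * 835.931) = 1.0041e-06 m^2/s
alpha * t = 0.00053219
delta = sqrt(0.00053219) * 1000 = 23.069 mm

23.069 mm


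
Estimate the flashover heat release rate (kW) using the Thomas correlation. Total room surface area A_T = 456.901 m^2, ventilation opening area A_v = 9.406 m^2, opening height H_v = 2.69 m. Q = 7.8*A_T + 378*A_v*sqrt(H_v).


7.8*A_T = 3563.8
sqrt(H_v) = 1.6401
378*A_v*sqrt(H_v) = 5831.4
Q = 3563.8 + 5831.4 = 9395.2 kW

9395.2 kW


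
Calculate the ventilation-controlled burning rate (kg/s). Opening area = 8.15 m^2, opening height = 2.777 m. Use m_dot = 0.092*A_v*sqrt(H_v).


sqrt(H_v) = 1.6664
m_dot = 0.092 * 8.15 * 1.6664 = 1.2495 kg/s

1.2495 kg/s


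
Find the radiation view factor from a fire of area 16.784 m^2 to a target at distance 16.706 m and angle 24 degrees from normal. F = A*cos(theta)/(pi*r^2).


cos(24 deg) = 0.91355
pi*r^2 = 876.79
F = 16.784 * 0.91355 / 876.79 = 0.017488

0.017488


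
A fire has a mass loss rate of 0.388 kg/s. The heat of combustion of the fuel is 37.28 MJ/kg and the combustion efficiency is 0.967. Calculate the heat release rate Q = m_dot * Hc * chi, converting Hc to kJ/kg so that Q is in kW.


Hc = 37.28 MJ/kg = 37.28 * 1000 kJ/kg = 37280 kJ/kg
Q = 0.388 kg/s * 37280 kJ/kg * 0.967 = 13987 kW

13987 kW


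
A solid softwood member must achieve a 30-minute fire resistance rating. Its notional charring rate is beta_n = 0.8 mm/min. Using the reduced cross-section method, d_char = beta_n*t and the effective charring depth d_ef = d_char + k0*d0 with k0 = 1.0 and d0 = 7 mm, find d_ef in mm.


d_char = 0.8 * 30 = 24 mm
d_ef = 24 + 1.0*7 = 31 mm

31 mm


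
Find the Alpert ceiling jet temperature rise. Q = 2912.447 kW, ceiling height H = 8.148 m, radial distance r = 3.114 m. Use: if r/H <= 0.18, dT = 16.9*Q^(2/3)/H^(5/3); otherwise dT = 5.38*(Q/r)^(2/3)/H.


r/H = 3.114 / 8.148 = 0.38218
r/H > 0.18, so dT = 5.38*(Q/r)^(2/3)/H
Q/r = 935.28
(Q/r)^(2/3) = 95.637
dT = 5.38 * 95.637 / 8.148 = 63.148 K

63.148 K


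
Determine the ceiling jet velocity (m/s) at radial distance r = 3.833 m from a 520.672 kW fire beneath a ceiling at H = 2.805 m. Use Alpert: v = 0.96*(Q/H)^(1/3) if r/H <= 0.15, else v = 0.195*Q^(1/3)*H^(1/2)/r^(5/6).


r/H = 3.833 / 2.805 = 1.3665
r/H > 0.15, so v = 0.195*Q^(1/3)*H^(1/2)/r^(5/6)
Q^(1/3) = 8.0449
H^(1/2) = 1.6748
r^(5/6) = 3.0640
v = 0.195 * 8.0449 * 1.6748 / 3.0640 = 0.85751 m/s

0.85751 m/s


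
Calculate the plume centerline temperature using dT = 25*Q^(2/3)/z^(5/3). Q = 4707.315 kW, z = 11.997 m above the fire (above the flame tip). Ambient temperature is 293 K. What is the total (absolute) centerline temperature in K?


Q^(2/3) = 280.88
z^(5/3) = 62.872
dT = 25 * 280.88 / 62.872 = 111.69 K
T = 293 + 111.69 = 404.69 K

404.69 K


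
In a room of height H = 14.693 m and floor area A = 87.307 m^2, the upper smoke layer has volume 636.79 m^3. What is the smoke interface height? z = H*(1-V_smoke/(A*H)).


V/(A*H) = 0.49641
1 - 0.49641 = 0.50359
z = 14.693 * 0.50359 = 7.3993 m

7.3993 m


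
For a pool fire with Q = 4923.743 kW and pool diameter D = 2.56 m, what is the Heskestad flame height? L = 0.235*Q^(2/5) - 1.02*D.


Q^(2/5) = 29.986
0.235 * Q^(2/5) = 7.0467
1.02 * D = 2.6112
L = 4.4355 m

4.4355 m


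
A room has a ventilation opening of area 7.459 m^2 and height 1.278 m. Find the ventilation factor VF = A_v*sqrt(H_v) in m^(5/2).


sqrt(H_v) = 1.1305
VF = 7.459 * 1.1305 = 8.4323 m^(5/2)

8.4323 m^(5/2)


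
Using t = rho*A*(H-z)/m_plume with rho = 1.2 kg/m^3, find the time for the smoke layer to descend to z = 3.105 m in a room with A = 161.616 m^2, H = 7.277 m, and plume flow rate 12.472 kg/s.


H - z = 4.172 m
t = 1.2 * 161.616 * 4.172 / 12.472 = 64.874 s

64.874 s


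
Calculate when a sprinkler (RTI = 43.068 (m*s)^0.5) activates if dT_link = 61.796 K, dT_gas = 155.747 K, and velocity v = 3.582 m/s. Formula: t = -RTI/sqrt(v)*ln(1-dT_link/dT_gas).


dT_link/dT_gas = 0.39677
ln(1 - 0.39677) = -0.50546
t = -43.068 / sqrt(3.582) * -0.50546 = 11.502 s

11.502 s


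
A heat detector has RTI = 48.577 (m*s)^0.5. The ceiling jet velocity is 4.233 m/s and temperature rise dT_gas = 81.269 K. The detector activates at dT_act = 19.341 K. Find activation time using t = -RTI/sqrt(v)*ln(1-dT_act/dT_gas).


dT_act/dT_gas = 0.23799
ln(1 - 0.23799) = -0.27179
t = -48.577 / sqrt(4.233) * -0.27179 = 6.4172 s

6.4172 s


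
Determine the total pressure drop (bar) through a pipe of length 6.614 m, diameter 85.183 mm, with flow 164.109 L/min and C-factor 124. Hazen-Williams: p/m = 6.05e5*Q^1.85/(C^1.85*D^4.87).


Q^1.85 = 12531
C^1.85 = 7461.6
D^4.87 = 2.5166e+09
p/m = 0.00040374 bar/m
p_total = 0.00040374 * 6.614 = 0.0026703 bar

0.0026703 bar


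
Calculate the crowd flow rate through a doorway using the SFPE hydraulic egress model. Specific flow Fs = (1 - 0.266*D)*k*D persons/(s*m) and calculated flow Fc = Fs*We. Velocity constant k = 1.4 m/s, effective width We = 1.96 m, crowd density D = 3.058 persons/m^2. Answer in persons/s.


1 - 0.266*D = 1 - 0.266*3.058 = 0.18657
Fs = 0.18657 * 1.4 * 3.058 = 0.79875 persons/(s*m)
Fc = 0.79875 * 1.96 = 1.5656 persons/s

1.5656 persons/s


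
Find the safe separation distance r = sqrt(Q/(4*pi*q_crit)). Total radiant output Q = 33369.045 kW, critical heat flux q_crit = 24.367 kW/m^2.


4*pi*q_crit = 306.20
Q/(4*pi*q_crit) = 108.98
r = sqrt(108.98) = 10.439 m

10.439 m


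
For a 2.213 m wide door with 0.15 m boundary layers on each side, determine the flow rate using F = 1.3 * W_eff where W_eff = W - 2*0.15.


W_eff = 2.213 - 0.30 = 1.913 m
F = 1.3 * 1.913 = 2.4869 persons/s

2.4869 persons/s


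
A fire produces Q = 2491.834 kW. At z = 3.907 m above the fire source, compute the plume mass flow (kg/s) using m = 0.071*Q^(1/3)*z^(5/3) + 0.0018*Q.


Q^(1/3) = 13.557
z^(5/3) = 9.6918
First term = 0.071 * 13.557 * 9.6918 = 9.3290
Second term = 0.0018 * 2491.834 = 4.4853
m = 13.814 kg/s

13.814 kg/s


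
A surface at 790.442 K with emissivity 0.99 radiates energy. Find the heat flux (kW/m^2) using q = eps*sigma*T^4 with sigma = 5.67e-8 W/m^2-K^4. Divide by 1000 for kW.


T^4 = 3.9037e+11
q = 0.99 * 5.67e-8 * 3.9037e+11 / 1000 = 21.913 kW/m^2

21.913 kW/m^2


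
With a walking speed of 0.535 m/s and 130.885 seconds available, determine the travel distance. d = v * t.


d = 0.535 * 130.885 = 70.023 m

70.023 m


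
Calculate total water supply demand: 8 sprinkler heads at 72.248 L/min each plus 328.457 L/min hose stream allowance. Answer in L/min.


Sprinkler demand = 8 * 72.248 = 577.984 L/min
Total = 577.984 + 328.457 = 906.441 L/min

906.441 L/min


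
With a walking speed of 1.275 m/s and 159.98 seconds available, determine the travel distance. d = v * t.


d = 1.275 * 159.98 = 203.97 m

203.97 m


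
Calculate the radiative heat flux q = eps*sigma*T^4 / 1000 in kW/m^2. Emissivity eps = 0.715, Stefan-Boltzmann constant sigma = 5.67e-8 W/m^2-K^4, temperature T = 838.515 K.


T^4 = 4.9436e+11
q = 0.715 * 5.67e-8 * 4.9436e+11 / 1000 = 20.042 kW/m^2

20.042 kW/m^2


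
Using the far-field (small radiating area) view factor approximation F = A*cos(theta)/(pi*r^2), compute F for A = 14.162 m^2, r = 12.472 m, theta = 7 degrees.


cos(7 deg) = 0.99255
pi*r^2 = 488.68
F = 14.162 * 0.99255 / 488.68 = 0.028764

0.028764


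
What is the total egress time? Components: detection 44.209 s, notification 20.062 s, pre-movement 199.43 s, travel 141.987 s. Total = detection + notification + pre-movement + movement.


Total = 44.209 + 20.062 + 199.43 + 141.987 = 405.688 s

405.688 s


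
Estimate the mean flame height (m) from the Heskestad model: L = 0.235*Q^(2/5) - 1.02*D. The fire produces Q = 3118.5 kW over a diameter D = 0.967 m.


Q^(2/5) = 24.979
0.235 * Q^(2/5) = 5.8701
1.02 * D = 0.98634
L = 4.8838 m

4.8838 m


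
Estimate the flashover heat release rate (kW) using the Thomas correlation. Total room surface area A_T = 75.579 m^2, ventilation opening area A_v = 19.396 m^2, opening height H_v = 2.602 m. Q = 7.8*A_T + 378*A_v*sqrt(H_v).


7.8*A_T = 589.52
sqrt(H_v) = 1.6131
378*A_v*sqrt(H_v) = 11827
Q = 589.52 + 11827 = 12416 kW

12416 kW


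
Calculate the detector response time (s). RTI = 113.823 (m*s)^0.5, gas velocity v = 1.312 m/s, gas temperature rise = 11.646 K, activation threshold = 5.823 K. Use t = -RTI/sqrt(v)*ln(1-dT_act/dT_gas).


dT_act/dT_gas = 0.5
ln(1 - 0.5) = -0.69315
t = -113.823 / sqrt(1.312) * -0.69315 = 68.879 s

68.879 s


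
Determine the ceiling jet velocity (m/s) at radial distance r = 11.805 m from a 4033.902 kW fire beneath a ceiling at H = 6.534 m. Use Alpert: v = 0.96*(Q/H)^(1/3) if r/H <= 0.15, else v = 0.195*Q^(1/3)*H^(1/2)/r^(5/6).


r/H = 11.805 / 6.534 = 1.8067
r/H > 0.15, so v = 0.195*Q^(1/3)*H^(1/2)/r^(5/6)
Q^(1/3) = 15.919
H^(1/2) = 2.5562
r^(5/6) = 7.8233
v = 0.195 * 15.919 * 2.5562 / 7.8233 = 1.0142 m/s

1.0142 m/s


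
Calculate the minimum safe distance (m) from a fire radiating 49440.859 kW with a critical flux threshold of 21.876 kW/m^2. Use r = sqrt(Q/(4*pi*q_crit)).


4*pi*q_crit = 274.90
Q/(4*pi*q_crit) = 179.85
r = sqrt(179.85) = 13.411 m

13.411 m


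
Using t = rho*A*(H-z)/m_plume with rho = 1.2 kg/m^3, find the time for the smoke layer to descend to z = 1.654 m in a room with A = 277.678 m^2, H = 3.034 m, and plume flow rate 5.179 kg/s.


H - z = 1.38 m
t = 1.2 * 277.678 * 1.38 / 5.179 = 88.788 s

88.788 s


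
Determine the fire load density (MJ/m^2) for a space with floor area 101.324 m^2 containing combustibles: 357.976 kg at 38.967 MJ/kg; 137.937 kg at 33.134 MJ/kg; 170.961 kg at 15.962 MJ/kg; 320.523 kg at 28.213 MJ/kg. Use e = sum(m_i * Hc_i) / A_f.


Total energy = 357.976*38.967 + 137.937*33.134 + 170.961*15.962 + 320.523*28.213
= 13949.25 + 4570.405 + 2728.879 + 9042.915
= 30291.45 MJ
e = 30291.45 / 101.324 = 298.96 MJ/m^2

298.96 MJ/m^2


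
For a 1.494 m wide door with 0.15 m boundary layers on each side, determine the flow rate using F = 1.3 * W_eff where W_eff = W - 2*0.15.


W_eff = 1.494 - 0.30 = 1.194 m
F = 1.3 * 1.194 = 1.5522 persons/s

1.5522 persons/s


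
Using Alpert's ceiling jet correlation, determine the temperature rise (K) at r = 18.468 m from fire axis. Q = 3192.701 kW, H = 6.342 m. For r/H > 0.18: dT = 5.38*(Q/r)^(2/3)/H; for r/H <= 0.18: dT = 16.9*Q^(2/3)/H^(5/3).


r/H = 18.468 / 6.342 = 2.9120
r/H > 0.18, so dT = 5.38*(Q/r)^(2/3)/H
Q/r = 172.88
(Q/r)^(2/3) = 31.033
dT = 5.38 * 31.033 / 6.342 = 26.326 K

26.326 K


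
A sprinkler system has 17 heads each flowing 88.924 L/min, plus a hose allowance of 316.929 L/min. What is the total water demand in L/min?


Sprinkler demand = 17 * 88.924 = 1511.708 L/min
Total = 1511.708 + 316.929 = 1828.637 L/min

1828.637 L/min


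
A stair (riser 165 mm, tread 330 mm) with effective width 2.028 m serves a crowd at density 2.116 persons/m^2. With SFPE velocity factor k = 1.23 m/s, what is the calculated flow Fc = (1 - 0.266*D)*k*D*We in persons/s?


1 - 0.266*D = 1 - 0.266*2.116 = 0.43714
Fs = 0.43714 * 1.23 * 2.116 = 1.1377 persons/(s*m)
Fc = 1.1377 * 2.028 = 2.3073 persons/s

2.3073 persons/s


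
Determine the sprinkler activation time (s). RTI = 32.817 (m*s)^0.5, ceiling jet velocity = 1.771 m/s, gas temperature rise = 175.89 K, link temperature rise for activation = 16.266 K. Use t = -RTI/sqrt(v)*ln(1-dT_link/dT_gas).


dT_link/dT_gas = 0.092478
ln(1 - 0.092478) = -0.097038
t = -32.817 / sqrt(1.771) * -0.097038 = 2.3929 s

2.3929 s


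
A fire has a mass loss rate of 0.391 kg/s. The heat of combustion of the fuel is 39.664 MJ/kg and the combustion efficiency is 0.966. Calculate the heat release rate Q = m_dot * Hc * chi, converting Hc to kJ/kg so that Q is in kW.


Hc = 39.664 MJ/kg = 39.664 * 1000 kJ/kg = 39664 kJ/kg
Q = 0.391 kg/s * 39664 kJ/kg * 0.966 = 14981 kW

14981 kW


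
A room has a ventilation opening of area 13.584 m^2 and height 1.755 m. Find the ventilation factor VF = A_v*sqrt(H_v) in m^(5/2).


sqrt(H_v) = 1.3248
VF = 13.584 * 1.3248 = 17.996 m^(5/2)

17.996 m^(5/2)


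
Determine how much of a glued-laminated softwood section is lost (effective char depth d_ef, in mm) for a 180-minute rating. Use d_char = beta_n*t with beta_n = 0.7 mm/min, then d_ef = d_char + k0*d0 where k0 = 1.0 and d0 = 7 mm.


d_char = 0.7 * 180 = 126 mm
d_ef = 126 + 1.0*7 = 133 mm

133 mm


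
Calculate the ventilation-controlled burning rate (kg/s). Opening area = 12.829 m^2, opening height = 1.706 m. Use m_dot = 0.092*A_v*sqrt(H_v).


sqrt(H_v) = 1.3061
m_dot = 0.092 * 12.829 * 1.3061 = 1.5416 kg/s

1.5416 kg/s


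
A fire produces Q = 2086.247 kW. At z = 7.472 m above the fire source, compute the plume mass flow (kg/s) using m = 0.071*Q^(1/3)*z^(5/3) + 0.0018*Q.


Q^(1/3) = 12.778
z^(5/3) = 28.558
First term = 0.071 * 12.778 * 28.558 = 25.908
Second term = 0.0018 * 2086.247 = 3.7552
m = 29.664 kg/s

29.664 kg/s


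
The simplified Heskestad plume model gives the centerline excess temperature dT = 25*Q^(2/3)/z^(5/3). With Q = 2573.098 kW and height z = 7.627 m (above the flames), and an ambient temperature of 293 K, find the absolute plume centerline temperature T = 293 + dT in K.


Q^(2/3) = 187.77
z^(5/3) = 29.552
dT = 25 * 187.77 / 29.552 = 158.85 K
T = 293 + 158.85 = 451.85 K

451.85 K


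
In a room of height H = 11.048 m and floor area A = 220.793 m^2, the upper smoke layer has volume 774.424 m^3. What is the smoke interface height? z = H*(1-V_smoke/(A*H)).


V/(A*H) = 0.31748
1 - 0.31748 = 0.68252
z = 11.048 * 0.68252 = 7.5405 m

7.5405 m


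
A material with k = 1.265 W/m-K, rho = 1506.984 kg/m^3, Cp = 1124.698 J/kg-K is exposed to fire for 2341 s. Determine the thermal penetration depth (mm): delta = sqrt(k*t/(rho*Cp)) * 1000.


alpha = 1.265 / (1506.984 * 1124.698) = 7.4636e-07 m^2/s
alpha * t = 0.0017472
delta = sqrt(0.0017472) * 1000 = 41.800 mm

41.800 mm


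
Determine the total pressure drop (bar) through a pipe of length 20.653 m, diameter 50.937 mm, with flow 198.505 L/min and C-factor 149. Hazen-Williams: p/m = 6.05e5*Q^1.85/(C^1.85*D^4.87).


Q^1.85 = 17819
C^1.85 = 10481
D^4.87 = 2.0571e+08
p/m = 0.0050002 bar/m
p_total = 0.0050002 * 20.653 = 0.10327 bar

0.10327 bar


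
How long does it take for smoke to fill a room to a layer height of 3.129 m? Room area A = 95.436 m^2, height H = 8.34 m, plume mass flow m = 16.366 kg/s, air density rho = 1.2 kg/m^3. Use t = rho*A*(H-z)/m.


H - z = 5.211 m
t = 1.2 * 95.436 * 5.211 / 16.366 = 36.465 s

36.465 s


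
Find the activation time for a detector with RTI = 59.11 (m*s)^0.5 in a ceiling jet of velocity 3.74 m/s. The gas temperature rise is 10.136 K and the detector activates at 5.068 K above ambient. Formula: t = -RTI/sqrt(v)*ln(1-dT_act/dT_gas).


dT_act/dT_gas = 0.5
ln(1 - 0.5) = -0.69315
t = -59.11 / sqrt(3.74) * -0.69315 = 21.186 s

21.186 s


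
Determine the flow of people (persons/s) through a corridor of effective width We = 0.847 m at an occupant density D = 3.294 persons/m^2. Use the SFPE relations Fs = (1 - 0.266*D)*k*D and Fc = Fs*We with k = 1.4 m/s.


1 - 0.266*D = 1 - 0.266*3.294 = 0.12380
Fs = 0.12380 * 1.4 * 3.294 = 0.57090 persons/(s*m)
Fc = 0.57090 * 0.847 = 0.48355 persons/s

0.48355 persons/s


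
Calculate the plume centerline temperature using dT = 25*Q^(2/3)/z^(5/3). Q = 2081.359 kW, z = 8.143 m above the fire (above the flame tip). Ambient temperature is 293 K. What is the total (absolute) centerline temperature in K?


Q^(2/3) = 163.02
z^(5/3) = 32.959
dT = 25 * 163.02 / 32.959 = 123.65 K
T = 293 + 123.65 = 416.65 K

416.65 K


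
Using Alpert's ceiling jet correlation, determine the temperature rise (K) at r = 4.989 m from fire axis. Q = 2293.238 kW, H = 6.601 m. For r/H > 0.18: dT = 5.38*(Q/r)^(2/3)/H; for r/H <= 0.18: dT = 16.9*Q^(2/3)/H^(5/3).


r/H = 4.989 / 6.601 = 0.75579
r/H > 0.18, so dT = 5.38*(Q/r)^(2/3)/H
Q/r = 459.66
(Q/r)^(2/3) = 59.560
dT = 5.38 * 59.560 / 6.601 = 48.543 K

48.543 K


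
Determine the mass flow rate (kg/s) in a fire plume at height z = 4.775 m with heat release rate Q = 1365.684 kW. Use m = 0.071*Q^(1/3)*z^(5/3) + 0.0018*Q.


Q^(1/3) = 11.095
z^(5/3) = 13.540
First term = 0.071 * 11.095 * 13.540 = 10.666
Second term = 0.0018 * 1365.684 = 2.4582
m = 13.124 kg/s

13.124 kg/s


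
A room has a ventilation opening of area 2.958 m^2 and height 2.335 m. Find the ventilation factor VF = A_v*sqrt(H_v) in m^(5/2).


sqrt(H_v) = 1.5281
VF = 2.958 * 1.5281 = 4.5200 m^(5/2)

4.5200 m^(5/2)


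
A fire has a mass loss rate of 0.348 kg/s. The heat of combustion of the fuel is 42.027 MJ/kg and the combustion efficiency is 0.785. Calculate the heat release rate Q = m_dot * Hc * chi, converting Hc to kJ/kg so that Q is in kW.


Hc = 42.027 MJ/kg = 42.027 * 1000 kJ/kg = 42027 kJ/kg
Q = 0.348 kg/s * 42027 kJ/kg * 0.785 = 11481 kW

11481 kW


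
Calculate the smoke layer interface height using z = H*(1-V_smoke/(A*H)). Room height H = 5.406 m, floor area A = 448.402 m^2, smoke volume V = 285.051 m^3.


V/(A*H) = 0.11759
1 - 0.11759 = 0.88241
z = 5.406 * 0.88241 = 4.7703 m

4.7703 m


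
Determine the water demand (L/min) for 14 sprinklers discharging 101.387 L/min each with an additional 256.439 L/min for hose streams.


Sprinkler demand = 14 * 101.387 = 1419.418 L/min
Total = 1419.418 + 256.439 = 1675.857 L/min

1675.857 L/min


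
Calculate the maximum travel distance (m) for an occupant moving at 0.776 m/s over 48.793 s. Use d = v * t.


d = 0.776 * 48.793 = 37.863 m

37.863 m


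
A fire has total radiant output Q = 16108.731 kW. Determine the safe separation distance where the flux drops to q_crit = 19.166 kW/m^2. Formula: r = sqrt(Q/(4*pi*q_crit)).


4*pi*q_crit = 240.85
Q/(4*pi*q_crit) = 66.884
r = sqrt(66.884) = 8.1782 m

8.1782 m


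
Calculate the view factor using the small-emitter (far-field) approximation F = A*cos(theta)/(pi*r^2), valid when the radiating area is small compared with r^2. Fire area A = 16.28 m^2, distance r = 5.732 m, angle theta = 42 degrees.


cos(42 deg) = 0.74314
pi*r^2 = 103.22
F = 16.28 * 0.74314 / 103.22 = 0.11721

0.11721


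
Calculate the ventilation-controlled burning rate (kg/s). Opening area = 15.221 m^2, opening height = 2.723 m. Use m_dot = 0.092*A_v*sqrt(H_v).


sqrt(H_v) = 1.6502
m_dot = 0.092 * 15.221 * 1.6502 = 2.3108 kg/s

2.3108 kg/s


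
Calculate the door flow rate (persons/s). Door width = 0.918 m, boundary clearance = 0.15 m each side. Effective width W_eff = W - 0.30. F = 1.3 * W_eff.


W_eff = 0.918 - 0.30 = 0.618 m
F = 1.3 * 0.618 = 0.80340 persons/s

0.80340 persons/s


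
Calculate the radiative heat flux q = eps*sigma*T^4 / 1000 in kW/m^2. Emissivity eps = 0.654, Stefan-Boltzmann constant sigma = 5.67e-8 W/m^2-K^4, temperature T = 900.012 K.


T^4 = 6.5613e+11
q = 0.654 * 5.67e-8 * 6.5613e+11 / 1000 = 24.331 kW/m^2

24.331 kW/m^2


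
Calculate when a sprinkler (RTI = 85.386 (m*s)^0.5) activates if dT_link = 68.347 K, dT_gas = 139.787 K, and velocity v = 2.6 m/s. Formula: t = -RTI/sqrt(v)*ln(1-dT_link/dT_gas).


dT_link/dT_gas = 0.48894
ln(1 - 0.48894) = -0.67126
t = -85.386 / sqrt(2.6) * -0.67126 = 35.546 s

35.546 s
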